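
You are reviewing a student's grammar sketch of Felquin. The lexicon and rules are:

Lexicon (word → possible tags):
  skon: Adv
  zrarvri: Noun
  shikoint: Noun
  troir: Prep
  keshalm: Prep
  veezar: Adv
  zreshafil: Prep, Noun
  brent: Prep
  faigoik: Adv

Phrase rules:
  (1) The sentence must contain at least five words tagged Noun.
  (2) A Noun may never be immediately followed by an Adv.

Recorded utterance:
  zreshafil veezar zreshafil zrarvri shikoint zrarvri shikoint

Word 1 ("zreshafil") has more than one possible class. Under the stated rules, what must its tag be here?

Prep

Candidates per position — 1:zreshafil {Prep,Noun}; 2:veezar {Adv}; 3:zreshafil {Prep,Noun}; 4:zrarvri {Noun}; 5:shikoint {Noun}; 6:zrarvri {Noun}; 7:shikoint {Noun}.
Position 1: tagging it Noun would leave rule 2 unsatisfiable, so it must be Prep.
Position 3: tagging it Prep would leave rule 1 unsatisfiable, so it must be Noun.
So the tagging must be: Prep Adv Noun Noun Noun Noun Noun.
Checking: rule 1 holds; rule 2 holds.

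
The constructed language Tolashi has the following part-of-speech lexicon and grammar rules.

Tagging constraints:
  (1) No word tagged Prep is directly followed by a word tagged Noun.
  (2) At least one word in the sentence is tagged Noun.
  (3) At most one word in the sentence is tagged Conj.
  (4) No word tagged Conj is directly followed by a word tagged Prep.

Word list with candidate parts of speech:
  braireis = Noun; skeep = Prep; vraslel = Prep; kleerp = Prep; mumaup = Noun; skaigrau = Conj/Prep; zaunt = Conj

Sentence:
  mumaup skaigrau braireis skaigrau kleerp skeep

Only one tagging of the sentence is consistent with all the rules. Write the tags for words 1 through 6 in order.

Noun Conj Noun Prep Prep Prep

Candidates per position — 1:mumaup {Noun}; 2:skaigrau {Conj,Prep}; 3:braireis {Noun}; 4:skaigrau {Conj,Prep}; 5:kleerp {Prep}; 6:skeep {Prep}.
At position 2, choosing Prep makes rule 1 impossible to satisfy; hence Conj.
At position 4, choosing Conj makes rule 3 impossible to satisfy; hence Prep.
The unique satisfying tagging is: Noun Conj Noun Prep Prep Prep.
Verifying each rule — rule 1 ok; rule 2 ok; rule 3 ok; rule 4 ok.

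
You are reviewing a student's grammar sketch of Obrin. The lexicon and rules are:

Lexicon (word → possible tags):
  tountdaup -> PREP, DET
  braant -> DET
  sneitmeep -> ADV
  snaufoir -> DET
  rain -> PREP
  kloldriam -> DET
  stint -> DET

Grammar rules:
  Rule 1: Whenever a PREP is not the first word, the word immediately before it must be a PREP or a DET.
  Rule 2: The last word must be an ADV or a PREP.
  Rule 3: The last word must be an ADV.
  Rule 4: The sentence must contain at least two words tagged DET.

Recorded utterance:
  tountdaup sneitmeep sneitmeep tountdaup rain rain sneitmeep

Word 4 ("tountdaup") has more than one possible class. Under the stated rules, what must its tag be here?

Candidates per position — 1:tountdaup {PREP,DET}; 2:sneitmeep {ADV}; 3:sneitmeep {ADV}; 4:tountdaup {PREP,DET}; 5:rain {PREP}; 6:rain {PREP}; 7:sneitmeep {ADV}.
Position 1: tagging it PREP would leave rule 4 unsatisfiable, so it must be DET.
Position 4: tagging it PREP would leave rule 1 unsatisfiable, so it must be DET.
The only consistent sequence is: DET ADV ADV DET PREP PREP ADV.
Verifying each rule — rule 1 holds; rule 2 holds; rule 3 holds; rule 4 holds.

DET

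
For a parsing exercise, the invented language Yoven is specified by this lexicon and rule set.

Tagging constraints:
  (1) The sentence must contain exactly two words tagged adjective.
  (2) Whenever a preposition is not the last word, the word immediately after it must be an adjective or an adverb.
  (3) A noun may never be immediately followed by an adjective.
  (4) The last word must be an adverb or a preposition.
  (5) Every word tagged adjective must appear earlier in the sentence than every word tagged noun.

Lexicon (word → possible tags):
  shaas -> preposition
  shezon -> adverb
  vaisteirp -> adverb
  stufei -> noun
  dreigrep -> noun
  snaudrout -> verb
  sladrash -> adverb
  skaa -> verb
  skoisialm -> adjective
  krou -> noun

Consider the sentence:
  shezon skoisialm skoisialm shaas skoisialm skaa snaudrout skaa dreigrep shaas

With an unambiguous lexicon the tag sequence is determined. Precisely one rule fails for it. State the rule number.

1

Fixed tagging: adverb adjective adjective preposition adjective verb verb verb noun preposition.
Checking each rule: R1 ✗, R2 ✓, R3 ✓, R4 ✓, R5 ✓.
Only rule 1 fails.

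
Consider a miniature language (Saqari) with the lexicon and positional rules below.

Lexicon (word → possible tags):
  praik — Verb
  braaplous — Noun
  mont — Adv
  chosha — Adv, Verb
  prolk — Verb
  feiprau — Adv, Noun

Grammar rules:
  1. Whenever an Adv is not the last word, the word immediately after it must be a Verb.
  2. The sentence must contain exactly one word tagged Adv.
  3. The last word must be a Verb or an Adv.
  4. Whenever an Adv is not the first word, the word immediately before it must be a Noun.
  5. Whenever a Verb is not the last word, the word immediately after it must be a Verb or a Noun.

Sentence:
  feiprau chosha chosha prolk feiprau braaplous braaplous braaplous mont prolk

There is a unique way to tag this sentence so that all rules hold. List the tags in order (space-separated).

Candidates per position — 1:feiprau {Adv,Noun}; 2:chosha {Adv,Verb}; 3:chosha {Adv,Verb}; 4:prolk {Verb}; 5:feiprau {Adv,Noun}; 6:braaplous {Noun}; 7:braaplous {Noun}; 8:braaplous {Noun}; 9:mont {Adv}; 10:prolk {Verb}.
If word 1 were Adv, no tagging could satisfy rule 2; so word 1 is Noun.
If word 2 were Adv, no tagging could satisfy rule 2; so word 2 is Verb.
If word 3 were Adv, no tagging could satisfy rule 2; so word 3 is Verb.
If word 5 were Adv, no tagging could satisfy rule 1; so word 5 is Noun.
The only consistent sequence is: Noun Verb Verb Verb Noun Noun Noun Noun Adv Verb.
Checking: rule 1 ✓; rule 2 ✓; rule 3 ✓; rule 4 ✓; rule 5 ✓.

Noun Verb Verb Verb Noun Noun Noun Noun Adv Verb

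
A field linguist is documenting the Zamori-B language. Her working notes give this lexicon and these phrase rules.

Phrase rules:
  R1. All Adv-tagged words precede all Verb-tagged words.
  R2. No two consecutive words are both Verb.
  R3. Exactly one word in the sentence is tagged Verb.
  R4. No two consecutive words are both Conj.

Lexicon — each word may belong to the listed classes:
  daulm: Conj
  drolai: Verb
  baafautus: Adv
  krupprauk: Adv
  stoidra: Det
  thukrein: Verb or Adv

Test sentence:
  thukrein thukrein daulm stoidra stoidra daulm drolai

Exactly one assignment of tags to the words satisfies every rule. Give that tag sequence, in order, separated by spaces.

Candidates per position — 1:thukrein {Verb,Adv}; 2:thukrein {Verb,Adv}; 3:daulm {Conj}; 4:stoidra {Det}; 5:stoidra {Det}; 6:daulm {Conj}; 7:drolai {Verb}.
Word 1 cannot be Verb — rule 3 would then fail for every completion. It is Adv.
Word 2 cannot be Verb — rule 3 would then fail for every completion. It is Adv.
So the tagging must be: Adv Adv Conj Det Det Conj Verb.
Verifying each rule — rule 1 ok; rule 2 ok; rule 3 ok; rule 4 ok.

Adv Adv Conj Det Det Conj Verb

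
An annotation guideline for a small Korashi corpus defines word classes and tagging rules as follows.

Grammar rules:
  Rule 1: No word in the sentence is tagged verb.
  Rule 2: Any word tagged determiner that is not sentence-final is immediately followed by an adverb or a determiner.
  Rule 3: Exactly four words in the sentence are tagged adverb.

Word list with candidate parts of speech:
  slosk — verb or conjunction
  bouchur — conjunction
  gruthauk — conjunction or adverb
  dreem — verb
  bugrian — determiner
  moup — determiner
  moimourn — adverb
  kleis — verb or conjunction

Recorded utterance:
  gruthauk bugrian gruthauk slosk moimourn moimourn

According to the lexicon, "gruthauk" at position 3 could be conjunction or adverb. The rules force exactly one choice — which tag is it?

Candidates per position — 1:gruthauk {conjunction,adverb}; 2:bugrian {determiner}; 3:gruthauk {conjunction,adverb}; 4:slosk {verb,conjunction}; 5:moimourn {adverb}; 6:moimourn {adverb}.
At position 1, choosing conjunction makes rule 3 impossible to satisfy; hence adverb.
At position 3, choosing conjunction makes rule 2 impossible to satisfy; hence adverb.
At position 4, choosing verb makes rule 1 impossible to satisfy; hence conjunction.
The unique satisfying tagging is: adverb determiner adverb conjunction adverb adverb.
Verifying each rule — rule 1 ✓; rule 2 ✓; rule 3 ✓.

adverb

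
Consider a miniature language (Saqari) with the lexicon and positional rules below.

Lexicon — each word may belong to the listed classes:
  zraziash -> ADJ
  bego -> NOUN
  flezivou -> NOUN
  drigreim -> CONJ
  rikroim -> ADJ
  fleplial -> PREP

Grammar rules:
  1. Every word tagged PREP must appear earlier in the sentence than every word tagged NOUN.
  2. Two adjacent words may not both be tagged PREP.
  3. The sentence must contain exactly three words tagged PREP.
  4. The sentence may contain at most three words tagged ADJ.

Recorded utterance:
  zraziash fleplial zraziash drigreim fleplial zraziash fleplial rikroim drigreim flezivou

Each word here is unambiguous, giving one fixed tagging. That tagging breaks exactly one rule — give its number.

4

Fixed tagging: ADJ PREP ADJ CONJ PREP ADJ PREP ADJ CONJ NOUN.
Checking each rule: R1 pass, R2 pass, R3 pass, R4 fail.
Only rule 4 fails.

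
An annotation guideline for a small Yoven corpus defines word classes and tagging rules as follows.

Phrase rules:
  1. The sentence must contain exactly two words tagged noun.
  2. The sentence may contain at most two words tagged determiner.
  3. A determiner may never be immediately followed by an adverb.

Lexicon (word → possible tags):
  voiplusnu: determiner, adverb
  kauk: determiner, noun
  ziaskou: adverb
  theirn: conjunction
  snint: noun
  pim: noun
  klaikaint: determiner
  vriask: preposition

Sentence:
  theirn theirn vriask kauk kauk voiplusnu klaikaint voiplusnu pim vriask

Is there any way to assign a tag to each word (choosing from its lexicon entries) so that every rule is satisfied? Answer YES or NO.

NO

Candidates per position — 1:theirn {conjunction}; 2:theirn {conjunction}; 3:vriask {preposition}; 4:kauk {determiner,noun}; 5:kauk {determiner,noun}; 6:voiplusnu {determiner,adverb}; 7:klaikaint {determiner}; 8:voiplusnu {determiner,adverb}; 9:pim {noun}; 10:vriask {preposition}.
Every candidate sequence violates at least one rule; no consistent tagging exists.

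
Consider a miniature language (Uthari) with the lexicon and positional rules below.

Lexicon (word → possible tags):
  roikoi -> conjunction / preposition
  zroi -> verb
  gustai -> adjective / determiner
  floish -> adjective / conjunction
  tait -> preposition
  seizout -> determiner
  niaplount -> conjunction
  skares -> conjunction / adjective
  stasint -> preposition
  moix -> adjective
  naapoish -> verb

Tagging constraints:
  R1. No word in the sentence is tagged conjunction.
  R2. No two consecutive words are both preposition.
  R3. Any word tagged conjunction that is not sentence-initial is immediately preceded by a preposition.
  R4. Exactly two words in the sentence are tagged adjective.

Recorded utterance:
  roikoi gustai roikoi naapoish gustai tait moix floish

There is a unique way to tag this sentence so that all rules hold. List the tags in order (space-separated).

preposition determiner preposition verb determiner preposition adjective adjective

Candidates per position — 1:roikoi {conjunction,preposition}; 2:gustai {adjective,determiner}; 3:roikoi {conjunction,preposition}; 4:naapoish {verb}; 5:gustai {adjective,determiner}; 6:tait {preposition}; 7:moix {adjective}; 8:floish {adjective,conjunction}.
Word 1 cannot be conjunction — rule 1 would then fail for every completion. It is preposition.
Word 3 cannot be conjunction — rule 1 would then fail for every completion. It is preposition.
Word 8 cannot be conjunction — rule 1 would then fail for every completion. It is adjective.
Word 2 cannot be adjective — rule 4 would then fail for every completion. It is determiner.
Word 5 cannot be adjective — rule 4 would then fail for every completion. It is determiner.
So the tagging must be: preposition determiner preposition verb determiner preposition adjective adjective.
Checking: rule 1 satisfied; rule 2 satisfied; rule 3 satisfied; rule 4 satisfied.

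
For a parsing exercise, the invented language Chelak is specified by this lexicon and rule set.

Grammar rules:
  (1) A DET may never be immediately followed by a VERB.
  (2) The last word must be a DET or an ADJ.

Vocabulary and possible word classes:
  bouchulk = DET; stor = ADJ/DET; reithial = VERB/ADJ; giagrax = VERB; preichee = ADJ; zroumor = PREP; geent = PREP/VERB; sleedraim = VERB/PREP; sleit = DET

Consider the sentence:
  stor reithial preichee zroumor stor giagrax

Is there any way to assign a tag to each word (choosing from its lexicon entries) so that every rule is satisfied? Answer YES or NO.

NO

Candidates per position — 1:stor {ADJ,DET}; 2:reithial {VERB,ADJ}; 3:preichee {ADJ}; 4:zroumor {PREP}; 5:stor {ADJ,DET}; 6:giagrax {VERB}.
Rule 2 cannot be satisfied by any choice of tags from the lexicon.
So there is no consistent tagging.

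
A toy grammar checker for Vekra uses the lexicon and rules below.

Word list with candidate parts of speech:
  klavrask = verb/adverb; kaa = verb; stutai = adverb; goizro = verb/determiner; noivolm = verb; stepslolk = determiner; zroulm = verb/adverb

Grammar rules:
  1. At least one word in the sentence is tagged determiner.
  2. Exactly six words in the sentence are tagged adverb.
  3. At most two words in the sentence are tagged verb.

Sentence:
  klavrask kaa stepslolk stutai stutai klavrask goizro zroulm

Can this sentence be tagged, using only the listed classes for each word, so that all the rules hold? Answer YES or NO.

NO

Candidates per position — 1:klavrask {verb,adverb}; 2:kaa {verb}; 3:stepslolk {determiner}; 4:stutai {adverb}; 5:stutai {adverb}; 6:klavrask {verb,adverb}; 7:goizro {verb,determiner}; 8:zroulm {verb,adverb}.
Rule 2 cannot be satisfied by any choice of tags from the lexicon.
So there is no consistent tagging.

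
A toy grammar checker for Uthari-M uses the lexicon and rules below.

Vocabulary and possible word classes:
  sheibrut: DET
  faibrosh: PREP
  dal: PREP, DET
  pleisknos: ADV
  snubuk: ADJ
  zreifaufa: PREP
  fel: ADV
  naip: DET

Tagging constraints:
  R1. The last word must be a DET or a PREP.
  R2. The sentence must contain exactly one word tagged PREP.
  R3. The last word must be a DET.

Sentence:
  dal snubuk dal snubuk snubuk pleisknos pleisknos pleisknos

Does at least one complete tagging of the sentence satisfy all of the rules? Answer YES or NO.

Candidates per position — 1:dal {PREP,DET}; 2:snubuk {ADJ}; 3:dal {PREP,DET}; 4:snubuk {ADJ}; 5:snubuk {ADJ}; 6:pleisknos {ADV}; 7:pleisknos {ADV}; 8:pleisknos {ADV}.
Rule 1 cannot be satisfied by any choice of tags from the lexicon.
So there is no consistent tagging.

NO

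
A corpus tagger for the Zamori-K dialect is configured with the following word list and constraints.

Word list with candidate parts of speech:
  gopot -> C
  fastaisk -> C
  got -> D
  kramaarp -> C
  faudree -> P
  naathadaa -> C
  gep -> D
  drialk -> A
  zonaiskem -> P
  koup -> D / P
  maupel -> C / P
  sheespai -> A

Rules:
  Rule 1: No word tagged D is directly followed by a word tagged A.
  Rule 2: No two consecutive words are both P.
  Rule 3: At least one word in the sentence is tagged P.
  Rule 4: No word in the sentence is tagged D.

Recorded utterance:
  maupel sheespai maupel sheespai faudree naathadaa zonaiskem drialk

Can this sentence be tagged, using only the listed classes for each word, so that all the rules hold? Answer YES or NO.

YES

Candidates per position — 1:maupel {C,P}; 2:sheespai {A}; 3:maupel {C,P}; 4:sheespai {A}; 5:faudree {P}; 6:naathadaa {C}; 7:zonaiskem {P}; 8:drialk {A}.
One satisfying assignment: C A C A P C P A.
Verifying each rule — rule 1 ok; rule 2 ok; rule 3 ok; rule 4 ok.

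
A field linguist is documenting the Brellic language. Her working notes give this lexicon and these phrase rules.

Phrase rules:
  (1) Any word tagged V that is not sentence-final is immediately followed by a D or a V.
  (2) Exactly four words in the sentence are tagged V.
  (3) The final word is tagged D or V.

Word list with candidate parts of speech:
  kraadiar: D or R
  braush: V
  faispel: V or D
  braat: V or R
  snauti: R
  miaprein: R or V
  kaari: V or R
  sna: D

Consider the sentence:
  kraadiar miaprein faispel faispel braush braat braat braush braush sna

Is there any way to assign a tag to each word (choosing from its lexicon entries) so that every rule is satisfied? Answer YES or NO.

Candidates per position — 1:kraadiar {D,R}; 2:miaprein {R,V}; 3:faispel {V,D}; 4:faispel {V,D}; 5:braush {V}; 6:braat {V,R}; 7:braat {V,R}; 8:braush {V}; 9:braush {V}; 10:sna {D}.
Every candidate sequence violates at least one rule; no consistent tagging exists.

NO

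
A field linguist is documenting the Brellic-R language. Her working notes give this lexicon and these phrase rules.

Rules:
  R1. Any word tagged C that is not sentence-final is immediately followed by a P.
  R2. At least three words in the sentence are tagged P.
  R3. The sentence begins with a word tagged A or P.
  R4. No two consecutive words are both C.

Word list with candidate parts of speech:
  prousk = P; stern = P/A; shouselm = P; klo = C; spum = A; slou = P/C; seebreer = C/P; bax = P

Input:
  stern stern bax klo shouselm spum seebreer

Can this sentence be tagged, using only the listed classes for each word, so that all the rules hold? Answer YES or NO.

YES

Candidates per position — 1:stern {P,A}; 2:stern {P,A}; 3:bax {P}; 4:klo {C}; 5:shouselm {P}; 6:spum {A}; 7:seebreer {C,P}.
One satisfying assignment: A A P C P A P.
Checking: rule 1 satisfied; rule 2 satisfied; rule 3 satisfied; rule 4 satisfied.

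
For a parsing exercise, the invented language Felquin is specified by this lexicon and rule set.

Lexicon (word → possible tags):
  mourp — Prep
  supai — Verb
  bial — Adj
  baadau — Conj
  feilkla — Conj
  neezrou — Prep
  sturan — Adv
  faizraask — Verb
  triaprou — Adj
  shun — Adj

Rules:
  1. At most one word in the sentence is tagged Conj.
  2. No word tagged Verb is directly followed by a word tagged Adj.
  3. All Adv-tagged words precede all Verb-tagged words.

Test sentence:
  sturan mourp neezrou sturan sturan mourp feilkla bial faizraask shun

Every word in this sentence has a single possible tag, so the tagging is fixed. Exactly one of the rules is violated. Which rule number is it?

Fixed tagging: Adv Prep Prep Adv Adv Prep Conj Adj Verb Adj.
Applying the rules: R1 holds, R2 violated, R3 holds.
Only rule 2 fails.

2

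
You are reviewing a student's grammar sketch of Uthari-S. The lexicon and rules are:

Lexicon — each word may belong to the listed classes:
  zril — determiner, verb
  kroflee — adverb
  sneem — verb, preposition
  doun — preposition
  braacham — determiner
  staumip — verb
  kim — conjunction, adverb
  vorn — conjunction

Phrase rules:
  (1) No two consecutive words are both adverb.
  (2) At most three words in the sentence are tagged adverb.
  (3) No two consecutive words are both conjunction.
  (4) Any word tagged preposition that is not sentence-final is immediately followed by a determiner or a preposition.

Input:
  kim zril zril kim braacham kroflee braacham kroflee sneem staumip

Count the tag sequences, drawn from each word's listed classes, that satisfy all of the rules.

12

Candidates per position — 1:kim {conjunction,adverb}; 2:zril {determiner,verb}; 3:zril {determiner,verb}; 4:kim {conjunction,adverb}; 5:braacham {determiner}; 6:kroflee {adverb}; 7:braacham {determiner}; 8:kroflee {adverb}; 9:sneem {verb,preposition}; 10:staumip {verb}.
There are 32 candidate sequences in total.
Checking each against the rules leaves 12 sequences.
Count = 12.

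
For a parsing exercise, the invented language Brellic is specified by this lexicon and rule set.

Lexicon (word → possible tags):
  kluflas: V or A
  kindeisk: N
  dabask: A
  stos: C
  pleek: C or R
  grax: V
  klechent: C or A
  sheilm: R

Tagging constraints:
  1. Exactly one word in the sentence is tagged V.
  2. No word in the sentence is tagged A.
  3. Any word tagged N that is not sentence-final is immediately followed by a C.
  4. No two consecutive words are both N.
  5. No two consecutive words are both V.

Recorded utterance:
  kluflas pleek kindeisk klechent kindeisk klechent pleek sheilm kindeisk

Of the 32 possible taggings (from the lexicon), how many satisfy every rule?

Candidates per position — 1:kluflas {V,A}; 2:pleek {C,R}; 3:kindeisk {N}; 4:klechent {C,A}; 5:kindeisk {N}; 6:klechent {C,A}; 7:pleek {C,R}; 8:sheilm {R}; 9:kindeisk {N}.
There are 32 candidate sequences in total.
The sequences that satisfy every rule: V C N C N C C R N; V C N C N C R R N; V R N C N C C R N; V R N C N C R R N.
Count = 4.

4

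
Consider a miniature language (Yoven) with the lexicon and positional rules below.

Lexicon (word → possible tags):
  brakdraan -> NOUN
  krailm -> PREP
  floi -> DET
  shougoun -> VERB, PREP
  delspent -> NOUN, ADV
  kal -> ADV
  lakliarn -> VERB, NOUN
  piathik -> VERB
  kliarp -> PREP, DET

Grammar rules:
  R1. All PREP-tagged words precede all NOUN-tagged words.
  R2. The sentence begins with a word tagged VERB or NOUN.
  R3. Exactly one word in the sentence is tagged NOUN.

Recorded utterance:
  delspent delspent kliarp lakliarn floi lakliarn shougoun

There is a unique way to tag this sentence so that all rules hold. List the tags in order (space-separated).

NOUN ADV DET VERB DET VERB VERB

Candidates per position — 1:delspent {NOUN,ADV}; 2:delspent {NOUN,ADV}; 3:kliarp {PREP,DET}; 4:lakliarn {VERB,NOUN}; 5:floi {DET}; 6:lakliarn {VERB,NOUN}; 7:shougoun {VERB,PREP}.
Word 1 cannot be ADV — rule 2 would then fail for every completion. It is NOUN.
Word 2 cannot be NOUN — rule 3 would then fail for every completion. It is ADV.
Word 3 cannot be PREP — rule 1 would then fail for every completion. It is DET.
Word 4 cannot be NOUN — rule 3 would then fail for every completion. It is VERB.
Word 6 cannot be NOUN — rule 3 would then fail for every completion. It is VERB.
Word 7 cannot be PREP — rule 1 would then fail for every completion. It is VERB.
So the tagging must be: NOUN ADV DET VERB DET VERB VERB.
Checking: rule 1 ✓; rule 2 ✓; rule 3 ✓.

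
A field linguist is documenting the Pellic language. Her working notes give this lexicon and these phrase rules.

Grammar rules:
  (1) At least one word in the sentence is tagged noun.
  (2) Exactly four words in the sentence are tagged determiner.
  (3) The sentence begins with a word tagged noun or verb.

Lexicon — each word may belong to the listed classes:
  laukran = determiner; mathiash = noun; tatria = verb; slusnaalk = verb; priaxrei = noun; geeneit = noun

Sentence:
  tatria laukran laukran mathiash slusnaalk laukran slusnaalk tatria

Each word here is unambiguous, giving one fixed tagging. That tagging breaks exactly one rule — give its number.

Fixed tagging: verb determiner determiner noun verb determiner verb verb.
Checking each rule: R1 pass, R2 fail, R3 pass.
Only rule 2 fails.

2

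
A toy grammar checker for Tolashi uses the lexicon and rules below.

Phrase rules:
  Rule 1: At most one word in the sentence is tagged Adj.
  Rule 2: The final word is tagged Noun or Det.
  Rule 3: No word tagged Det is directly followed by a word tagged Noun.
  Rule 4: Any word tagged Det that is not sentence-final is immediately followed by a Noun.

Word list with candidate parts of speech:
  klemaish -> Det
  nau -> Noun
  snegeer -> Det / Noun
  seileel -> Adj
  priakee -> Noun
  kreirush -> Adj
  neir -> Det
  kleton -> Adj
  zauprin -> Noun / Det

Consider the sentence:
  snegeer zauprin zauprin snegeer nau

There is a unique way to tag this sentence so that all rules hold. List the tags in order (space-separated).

Noun Noun Noun Noun Noun

Candidates per position — 1:snegeer {Det,Noun}; 2:zauprin {Noun,Det}; 3:zauprin {Noun,Det}; 4:snegeer {Det,Noun}; 5:nau {Noun}.
If word 1 were Det, no tagging could satisfy rule 3; so word 1 is Noun.
If word 2 were Det, no tagging could satisfy rule 3; so word 2 is Noun.
If word 3 were Det, no tagging could satisfy rule 3; so word 3 is Noun.
If word 4 were Det, no tagging could satisfy rule 3; so word 4 is Noun.
The only consistent sequence is: Noun Noun Noun Noun Noun.
Rule-by-rule: rule 1 ok; rule 2 ok; rule 3 ok; rule 4 ok.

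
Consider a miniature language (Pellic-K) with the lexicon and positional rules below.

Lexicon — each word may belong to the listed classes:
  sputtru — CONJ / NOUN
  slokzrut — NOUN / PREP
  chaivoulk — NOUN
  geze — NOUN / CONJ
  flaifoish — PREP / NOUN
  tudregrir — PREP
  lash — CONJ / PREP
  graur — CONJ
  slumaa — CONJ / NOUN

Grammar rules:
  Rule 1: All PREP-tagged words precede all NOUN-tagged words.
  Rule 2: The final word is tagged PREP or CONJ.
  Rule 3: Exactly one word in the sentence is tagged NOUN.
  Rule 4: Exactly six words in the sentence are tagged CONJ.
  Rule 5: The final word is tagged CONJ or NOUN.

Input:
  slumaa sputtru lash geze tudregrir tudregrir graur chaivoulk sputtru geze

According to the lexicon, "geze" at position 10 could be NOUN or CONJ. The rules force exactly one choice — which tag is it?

CONJ

Candidates per position — 1:slumaa {CONJ,NOUN}; 2:sputtru {CONJ,NOUN}; 3:lash {CONJ,PREP}; 4:geze {NOUN,CONJ}; 5:tudregrir {PREP}; 6:tudregrir {PREP}; 7:graur {CONJ}; 8:chaivoulk {NOUN}; 9:sputtru {CONJ,NOUN}; 10:geze {NOUN,CONJ}.
Position 1: NOUN is ruled out by rule 1; that leaves CONJ.
Position 2: NOUN is ruled out by rule 1; that leaves CONJ.
Position 4: NOUN is ruled out by rule 1; that leaves CONJ.
Position 9: NOUN is ruled out by rule 3; that leaves CONJ.
Position 10: NOUN is ruled out by rule 2; that leaves CONJ.
Position 3: CONJ is ruled out by rule 4; that leaves PREP.
The only consistent sequence is: CONJ CONJ PREP CONJ PREP PREP CONJ NOUN CONJ CONJ.
Verifying each rule — rule 1 ✓; rule 2 ✓; rule 3 ✓; rule 4 ✓; rule 5 ✓.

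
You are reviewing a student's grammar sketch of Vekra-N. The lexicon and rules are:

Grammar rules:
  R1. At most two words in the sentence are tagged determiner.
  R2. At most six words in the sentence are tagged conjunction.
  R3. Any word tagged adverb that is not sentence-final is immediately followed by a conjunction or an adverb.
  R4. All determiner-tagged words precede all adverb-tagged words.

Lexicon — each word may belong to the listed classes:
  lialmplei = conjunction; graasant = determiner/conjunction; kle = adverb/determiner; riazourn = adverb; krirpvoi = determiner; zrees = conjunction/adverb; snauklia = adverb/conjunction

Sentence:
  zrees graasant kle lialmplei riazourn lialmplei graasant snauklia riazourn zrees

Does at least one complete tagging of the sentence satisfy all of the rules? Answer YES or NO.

Candidates per position — 1:zrees {conjunction,adverb}; 2:graasant {determiner,conjunction}; 3:kle {adverb,determiner}; 4:lialmplei {conjunction}; 5:riazourn {adverb}; 6:lialmplei {conjunction}; 7:graasant {determiner,conjunction}; 8:snauklia {adverb,conjunction}; 9:riazourn {adverb}; 10:zrees {conjunction,adverb}.
One satisfying assignment: conjunction determiner determiner conjunction adverb conjunction conjunction conjunction adverb conjunction.
Verifying each rule — rule 1 ok; rule 2 ok; rule 3 ok; rule 4 ok.

YES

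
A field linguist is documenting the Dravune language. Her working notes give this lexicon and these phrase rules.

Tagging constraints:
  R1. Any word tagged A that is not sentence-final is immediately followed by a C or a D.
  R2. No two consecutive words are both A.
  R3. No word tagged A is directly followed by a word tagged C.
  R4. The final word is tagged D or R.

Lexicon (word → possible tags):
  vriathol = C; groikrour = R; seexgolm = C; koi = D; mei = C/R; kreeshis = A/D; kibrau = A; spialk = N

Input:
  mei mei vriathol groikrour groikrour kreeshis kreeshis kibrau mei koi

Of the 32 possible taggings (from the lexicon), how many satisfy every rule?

0

Candidates per position — 1:mei {C,R}; 2:mei {C,R}; 3:vriathol {C}; 4:groikrour {R}; 5:groikrour {R}; 6:kreeshis {A,D}; 7:kreeshis {A,D}; 8:kibrau {A}; 9:mei {C,R}; 10:koi {D}.
There are 32 candidate sequences in total.
Every candidate sequence violates at least one rule; no consistent tagging exists.
Count = 0.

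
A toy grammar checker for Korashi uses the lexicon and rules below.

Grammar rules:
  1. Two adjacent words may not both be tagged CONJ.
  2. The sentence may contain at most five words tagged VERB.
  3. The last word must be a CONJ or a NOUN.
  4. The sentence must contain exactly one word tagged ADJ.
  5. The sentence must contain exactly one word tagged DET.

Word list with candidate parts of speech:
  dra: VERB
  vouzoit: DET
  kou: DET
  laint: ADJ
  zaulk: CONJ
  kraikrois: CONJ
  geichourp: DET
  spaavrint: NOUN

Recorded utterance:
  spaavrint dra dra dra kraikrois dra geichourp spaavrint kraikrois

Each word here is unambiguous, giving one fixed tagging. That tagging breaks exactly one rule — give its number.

4

Fixed tagging: NOUN VERB VERB VERB CONJ VERB DET NOUN CONJ.
Checking each rule: R1 pass, R2 pass, R3 pass, R4 fail, R5 pass.
Only rule 4 fails.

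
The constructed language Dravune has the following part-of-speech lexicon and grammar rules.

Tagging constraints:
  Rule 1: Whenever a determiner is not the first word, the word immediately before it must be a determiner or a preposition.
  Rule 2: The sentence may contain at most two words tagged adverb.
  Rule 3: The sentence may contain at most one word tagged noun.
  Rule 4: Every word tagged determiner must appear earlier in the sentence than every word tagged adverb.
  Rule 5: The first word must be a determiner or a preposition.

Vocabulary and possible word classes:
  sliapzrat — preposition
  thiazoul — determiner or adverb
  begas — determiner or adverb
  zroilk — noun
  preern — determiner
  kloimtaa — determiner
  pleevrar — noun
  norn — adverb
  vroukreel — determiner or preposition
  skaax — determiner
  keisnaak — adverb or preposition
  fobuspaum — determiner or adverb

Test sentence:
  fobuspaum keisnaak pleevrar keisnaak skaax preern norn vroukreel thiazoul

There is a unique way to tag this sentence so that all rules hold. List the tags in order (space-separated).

determiner preposition noun preposition determiner determiner adverb preposition adverb

Candidates per position — 1:fobuspaum {determiner,adverb}; 2:keisnaak {adverb,preposition}; 3:pleevrar {noun}; 4:keisnaak {adverb,preposition}; 5:skaax {determiner}; 6:preern {determiner}; 7:norn {adverb}; 8:vroukreel {determiner,preposition}; 9:thiazoul {determiner,adverb}.
Position 1: adverb is ruled out by rule 4; that leaves determiner.
Position 2: adverb is ruled out by rule 4; that leaves preposition.
Position 4: adverb is ruled out by rule 1; that leaves preposition.
Position 8: determiner is ruled out by rule 1; that leaves preposition.
Position 9: determiner is ruled out by rule 4; that leaves adverb.
The unique satisfying tagging is: determiner preposition noun preposition determiner determiner adverb preposition adverb.
Verifying each rule — rule 1 satisfied; rule 2 satisfied; rule 3 satisfied; rule 4 satisfied; rule 5 satisfied.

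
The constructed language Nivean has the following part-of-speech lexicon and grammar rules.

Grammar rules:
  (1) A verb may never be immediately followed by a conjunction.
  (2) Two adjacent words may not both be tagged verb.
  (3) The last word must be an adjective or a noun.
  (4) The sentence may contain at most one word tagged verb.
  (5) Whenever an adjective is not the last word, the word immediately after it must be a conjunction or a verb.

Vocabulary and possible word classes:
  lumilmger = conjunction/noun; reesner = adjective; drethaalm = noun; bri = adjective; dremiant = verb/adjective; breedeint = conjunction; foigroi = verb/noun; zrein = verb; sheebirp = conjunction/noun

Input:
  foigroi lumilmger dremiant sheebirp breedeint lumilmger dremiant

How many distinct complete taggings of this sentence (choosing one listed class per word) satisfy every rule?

Candidates per position — 1:foigroi {verb,noun}; 2:lumilmger {conjunction,noun}; 3:dremiant {verb,adjective}; 4:sheebirp {conjunction,noun}; 5:breedeint {conjunction}; 6:lumilmger {conjunction,noun}; 7:dremiant {verb,adjective}.
There are 64 candidate sequences in total.
Checking each against the rules leaves 10 sequences.
Count = 10.

10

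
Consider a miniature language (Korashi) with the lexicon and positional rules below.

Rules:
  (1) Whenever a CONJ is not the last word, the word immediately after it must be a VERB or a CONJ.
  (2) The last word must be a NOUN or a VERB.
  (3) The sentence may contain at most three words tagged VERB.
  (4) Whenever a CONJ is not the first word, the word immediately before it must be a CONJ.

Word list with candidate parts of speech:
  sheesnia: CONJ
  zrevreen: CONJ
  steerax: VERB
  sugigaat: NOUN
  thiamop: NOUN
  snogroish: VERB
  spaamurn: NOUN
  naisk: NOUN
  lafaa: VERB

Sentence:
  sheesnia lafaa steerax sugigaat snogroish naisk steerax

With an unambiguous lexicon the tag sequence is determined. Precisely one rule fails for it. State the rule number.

3

Fixed tagging: CONJ VERB VERB NOUN VERB NOUN VERB.
Applying the rules: R1 ✓, R2 ✓, R3 ✗, R4 ✓.
Only rule 3 fails.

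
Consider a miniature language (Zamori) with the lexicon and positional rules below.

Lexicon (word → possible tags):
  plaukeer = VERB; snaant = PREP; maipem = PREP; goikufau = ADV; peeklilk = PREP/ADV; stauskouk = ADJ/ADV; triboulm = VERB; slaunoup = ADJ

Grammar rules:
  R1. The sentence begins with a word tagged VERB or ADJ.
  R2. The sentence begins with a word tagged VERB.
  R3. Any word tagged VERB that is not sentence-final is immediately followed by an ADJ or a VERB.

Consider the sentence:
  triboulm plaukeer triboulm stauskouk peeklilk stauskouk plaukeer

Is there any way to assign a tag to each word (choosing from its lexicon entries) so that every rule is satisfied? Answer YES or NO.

YES

Candidates per position — 1:triboulm {VERB}; 2:plaukeer {VERB}; 3:triboulm {VERB}; 4:stauskouk {ADJ,ADV}; 5:peeklilk {PREP,ADV}; 6:stauskouk {ADJ,ADV}; 7:plaukeer {VERB}.
One satisfying assignment: VERB VERB VERB ADJ PREP ADV VERB.
Check: rule 1 holds; rule 2 holds; rule 3 holds.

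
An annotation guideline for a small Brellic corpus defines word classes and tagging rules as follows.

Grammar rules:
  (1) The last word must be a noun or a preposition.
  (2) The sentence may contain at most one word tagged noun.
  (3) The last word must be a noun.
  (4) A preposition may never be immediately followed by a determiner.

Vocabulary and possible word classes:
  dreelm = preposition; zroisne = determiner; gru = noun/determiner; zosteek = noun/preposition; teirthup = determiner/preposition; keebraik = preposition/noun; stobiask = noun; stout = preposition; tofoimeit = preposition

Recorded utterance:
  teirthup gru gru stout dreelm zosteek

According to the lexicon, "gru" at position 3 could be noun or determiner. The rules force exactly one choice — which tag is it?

Candidates per position — 1:teirthup {determiner,preposition}; 2:gru {noun,determiner}; 3:gru {noun,determiner}; 4:stout {preposition}; 5:dreelm {preposition}; 6:zosteek {noun,preposition}.
At position 6, choosing preposition makes rule 3 impossible to satisfy; hence noun.
At position 2, choosing noun makes rule 2 impossible to satisfy; hence determiner.
At position 3, choosing noun makes rule 2 impossible to satisfy; hence determiner.
At position 1, choosing preposition makes rule 4 impossible to satisfy; hence determiner.
That leaves exactly one tagging: determiner determiner determiner preposition preposition noun.
Verifying each rule — rule 1 ✓; rule 2 ✓; rule 3 ✓; rule 4 ✓.

determiner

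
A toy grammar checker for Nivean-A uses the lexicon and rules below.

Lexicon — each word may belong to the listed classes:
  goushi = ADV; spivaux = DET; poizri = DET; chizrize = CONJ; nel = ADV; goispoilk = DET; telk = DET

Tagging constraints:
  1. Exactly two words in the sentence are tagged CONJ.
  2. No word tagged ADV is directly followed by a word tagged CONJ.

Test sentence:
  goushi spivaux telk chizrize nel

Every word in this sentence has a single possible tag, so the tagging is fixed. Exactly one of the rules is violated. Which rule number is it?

1

Fixed tagging: ADV DET DET CONJ ADV.
Rule check: R1 violated, R2 holds.
Only rule 1 fails.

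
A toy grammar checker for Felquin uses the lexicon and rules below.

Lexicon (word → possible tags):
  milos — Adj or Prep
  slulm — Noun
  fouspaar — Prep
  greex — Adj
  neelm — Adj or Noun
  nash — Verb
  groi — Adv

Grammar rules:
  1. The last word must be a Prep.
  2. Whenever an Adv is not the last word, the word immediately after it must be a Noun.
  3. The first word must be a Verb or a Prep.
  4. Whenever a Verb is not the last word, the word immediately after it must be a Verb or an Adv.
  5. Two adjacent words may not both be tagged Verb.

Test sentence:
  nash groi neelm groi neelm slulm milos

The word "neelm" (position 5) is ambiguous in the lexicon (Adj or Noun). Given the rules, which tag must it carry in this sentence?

Noun

Candidates per position — 1:nash {Verb}; 2:groi {Adv}; 3:neelm {Adj,Noun}; 4:groi {Adv}; 5:neelm {Adj,Noun}; 6:slulm {Noun}; 7:milos {Adj,Prep}.
At position 3, choosing Adj makes rule 2 impossible to satisfy; hence Noun.
At position 5, choosing Adj makes rule 2 impossible to satisfy; hence Noun.
At position 7, choosing Adj makes rule 1 impossible to satisfy; hence Prep.
So the tagging must be: Verb Adv Noun Adv Noun Noun Prep.
Verifying each rule — rule 1 ok; rule 2 ok; rule 3 ok; rule 4 ok; rule 5 ok.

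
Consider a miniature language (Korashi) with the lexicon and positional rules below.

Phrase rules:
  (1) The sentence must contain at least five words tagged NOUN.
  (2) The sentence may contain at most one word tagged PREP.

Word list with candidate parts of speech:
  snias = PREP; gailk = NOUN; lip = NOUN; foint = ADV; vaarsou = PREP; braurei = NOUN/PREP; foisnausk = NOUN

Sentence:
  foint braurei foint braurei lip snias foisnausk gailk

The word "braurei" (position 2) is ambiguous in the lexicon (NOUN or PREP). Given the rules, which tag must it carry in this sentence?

Candidates per position — 1:foint {ADV}; 2:braurei {NOUN,PREP}; 3:foint {ADV}; 4:braurei {NOUN,PREP}; 5:lip {NOUN}; 6:snias {PREP}; 7:foisnausk {NOUN}; 8:gailk {NOUN}.
Position 2: PREP is ruled out by rule 1; that leaves NOUN.
Position 4: PREP is ruled out by rule 1; that leaves NOUN.
The only consistent sequence is: ADV NOUN ADV NOUN NOUN PREP NOUN NOUN.
Checking: rule 1 satisfied; rule 2 satisfied.

NOUN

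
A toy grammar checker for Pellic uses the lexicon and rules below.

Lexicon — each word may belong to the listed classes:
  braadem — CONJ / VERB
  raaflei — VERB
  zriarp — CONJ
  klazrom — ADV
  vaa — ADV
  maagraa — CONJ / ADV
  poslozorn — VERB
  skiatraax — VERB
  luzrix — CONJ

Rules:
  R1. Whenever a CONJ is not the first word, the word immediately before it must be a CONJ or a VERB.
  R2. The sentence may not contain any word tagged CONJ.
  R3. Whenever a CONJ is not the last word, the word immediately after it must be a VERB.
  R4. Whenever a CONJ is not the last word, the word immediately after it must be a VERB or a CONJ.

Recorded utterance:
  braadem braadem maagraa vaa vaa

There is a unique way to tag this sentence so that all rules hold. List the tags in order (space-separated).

Candidates per position — 1:braadem {CONJ,VERB}; 2:braadem {CONJ,VERB}; 3:maagraa {CONJ,ADV}; 4:vaa {ADV}; 5:vaa {ADV}.
Position 1: tagging it CONJ would leave rule 2 unsatisfiable, so it must be VERB.
Position 2: tagging it CONJ would leave rule 2 unsatisfiable, so it must be VERB.
Position 3: tagging it CONJ would leave rule 2 unsatisfiable, so it must be ADV.
The only consistent sequence is: VERB VERB ADV ADV ADV.
Verifying each rule — rule 1 holds; rule 2 holds; rule 3 holds; rule 4 holds.

VERB VERB ADV ADV ADV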